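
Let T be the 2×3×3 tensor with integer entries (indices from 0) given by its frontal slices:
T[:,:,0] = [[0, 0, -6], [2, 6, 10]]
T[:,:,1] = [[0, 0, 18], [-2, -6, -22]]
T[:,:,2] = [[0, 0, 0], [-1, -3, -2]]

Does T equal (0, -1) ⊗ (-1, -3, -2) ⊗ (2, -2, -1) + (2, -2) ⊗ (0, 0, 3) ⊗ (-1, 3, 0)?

Yes

Reconstruct entrywise from the claimed factors. For example, T[0,0,0] = 0 and Σₗ aₗ[0]bₗ[0]cₗ[0] = (0)·(-1)·(2) + (2)·(0)·(-1) = 0; checking all 18 entries, every one matches. The claim holds.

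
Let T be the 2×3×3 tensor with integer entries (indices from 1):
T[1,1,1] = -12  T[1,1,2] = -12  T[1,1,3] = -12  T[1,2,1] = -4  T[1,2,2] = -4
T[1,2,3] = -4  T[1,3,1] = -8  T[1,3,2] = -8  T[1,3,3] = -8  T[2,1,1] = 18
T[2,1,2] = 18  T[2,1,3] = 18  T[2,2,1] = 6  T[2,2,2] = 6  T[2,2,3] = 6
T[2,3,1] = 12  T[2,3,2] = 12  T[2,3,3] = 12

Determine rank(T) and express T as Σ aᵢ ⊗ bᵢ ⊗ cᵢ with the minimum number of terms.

rank(T) = 1

Lower bound: T ≠ 0 (e.g. T[1,1,1] = -12), so rank(T) ≥ 1.
Upper bound: if T = a ⊗ b ⊗ c then every fibre of T is a multiple of the corresponding factor, so read the factors off the fibres through the nonzero entry T[1,1,1] = -12.
The mode-1 fibre T[:,1,1] = [-12, 18] gives a = [2, -3] (primitive direction); the mode-2 fibre T[1,:,1] = [-12, -4, -8] gives b = [3, 1, 2]; then c[k] = T[1,1,k] / (a[1]·b[1]) = [-12, -12, -12] / 6 = [-2, -2, -2].
Expanding [2, -3] ⊗ [3, 1, 2] ⊗ [-2, -2, -2] reproduces all 18 entries of T, so T = [2, -3] ⊗ [3, 1, 2] ⊗ [-2, -2, -2] and rank(T) ≤ 1.
These bounds meet, so rank(T) = 1.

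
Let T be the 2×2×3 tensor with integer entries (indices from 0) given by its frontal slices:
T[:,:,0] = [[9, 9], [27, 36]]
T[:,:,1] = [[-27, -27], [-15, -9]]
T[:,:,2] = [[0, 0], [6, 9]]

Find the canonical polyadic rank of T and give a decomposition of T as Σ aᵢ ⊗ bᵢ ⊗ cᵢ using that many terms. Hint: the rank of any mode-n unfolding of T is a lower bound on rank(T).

Lower bound: the mode-1 unfolding of T (rows indexed by i, columns by (j,k) = (0,0), (0,1), (0,2), (1,0), (1,1), (1,2)) is [[9, -27, 0, 9, -27, 0], [27, -15, 6, 36, -9, 9]].
There the 2×2 minor on rows i ∈ {0, 1}, columns (j,k) ∈ {(0,0), (0,1)} is det [[9, -27], [27, -15]] = 594 ≠ 0, so this unfolding has rank ≥ 2; CP rank is at least every unfolding rank, so rank(T) ≥ 2. (This is only a lower bound: in general the CP rank may exceed every unfolding rank, so we still need to exhibit 2 rank-1 terms summing to T.)
Upper bound — finding two terms. Write S_k = T[:,:,k] for the frontal slices: S₀ = [[9, 9], [27, 36]], S₁ = [[-27, -27], [-15, -9]], S₂ = [[0, 0], [6, 9]].
If T = a₁ ⊗ b₁ ⊗ c₁ + a₂ ⊗ b₂ ⊗ c₂ then each S_k = c₁[k]·a₁b₁ᵀ + c₂[k]·a₂b₂ᵀ. S₀ and S₁ are linearly independent, so a₁b₁ᵀ and a₂b₂ᵀ must span the same plane of matrices: they are the rank-1 matrices of the form x·S₀ + y·S₁.
det(x·S₀ + y·S₁) is 81·x² − 189·xy − 162·y² = 27·(x − 3·y)(3·x + 2·y), vanishing at (x:y) = (3:1) and (2:-3).
M₁ = 3·S₀ + S₁ = [[0, 0], [66, 99]] = 33·(0, 1)(2, 3)ᵀ and M₂ = 2·S₀ − 3·S₁ = [[99, 99], [99, 99]] = 99·(1, 1)(1, 1)ᵀ, so take a₁ = (0, 1), b₁ = (2, 3), a₂ = (1, 1), b₂ = (1, 1).
Each slice is an integer combination of E₁ = a₁b₁ᵀ and E₂ = a₂b₂ᵀ: S₀ = 9·E₁ + 9·E₂, S₁ = 6·E₁ − 27·E₂, S₂ = 3·E₁; reading off coefficients, c₁ = (9, 6, 3) and c₂ = (9, -27, 0).
Hence T = (0, 1) ⊗ (2, 3) ⊗ (9, 6, 3) + (1, 1) ⊗ (1, 1) ⊗ (9, -27, 0), so rank(T) ≤ 2.
These bounds meet, so rank(T) = 2.

rank(T) = 2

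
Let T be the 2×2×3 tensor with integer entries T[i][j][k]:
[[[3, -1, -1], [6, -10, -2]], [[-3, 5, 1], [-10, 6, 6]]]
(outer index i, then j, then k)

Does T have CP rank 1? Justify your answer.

The mode-3 unfolding of T (rows indexed by k, columns by (i,j) = (0,0), (0,1), (1,0), (1,1)) is [[3, 6, -3, -10], [-1, -10, 5, 6], [-1, -2, 1, 6]].
There the 3×3 minor on rows k ∈ {0, 1, 2}, columns (i,j) ∈ {(0,0), (0,1), (1,1)} is det [[3, 6, -10], [-1, -10, 6], [-1, -2, 6]] = -64 ≠ 0, so this unfolding has rank ≥ 3; CP rank is at least every unfolding rank, so rank(T) ≥ 3.
In particular rank(T) ≥ 3 > 1, so T is not rank-1.

No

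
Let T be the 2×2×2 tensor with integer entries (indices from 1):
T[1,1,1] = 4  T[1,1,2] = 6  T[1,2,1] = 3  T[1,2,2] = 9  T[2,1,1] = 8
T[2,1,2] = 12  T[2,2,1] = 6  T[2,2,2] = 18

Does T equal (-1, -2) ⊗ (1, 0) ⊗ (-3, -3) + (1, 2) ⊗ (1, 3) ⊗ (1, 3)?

Yes

Reconstruct entrywise from the claimed factors. For example, T[2,1,2] = 12 and Σₗ aₗ[2]bₗ[1]cₗ[2] = (-2)·(1)·(-3) + (2)·(1)·(3) = 12; checking all 8 entries, every one matches. The claim holds.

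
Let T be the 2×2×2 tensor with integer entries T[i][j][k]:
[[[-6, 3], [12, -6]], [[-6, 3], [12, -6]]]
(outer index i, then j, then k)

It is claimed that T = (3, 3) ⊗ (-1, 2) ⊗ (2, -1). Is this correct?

Reconstruct entrywise from the claimed factors. For example, T[0,0,0] = -6 and Σₗ aₗ[0]bₗ[0]cₗ[0] = (3)·(-1)·(2) = -6; checking all 8 entries, every one matches. The claim holds.

Yes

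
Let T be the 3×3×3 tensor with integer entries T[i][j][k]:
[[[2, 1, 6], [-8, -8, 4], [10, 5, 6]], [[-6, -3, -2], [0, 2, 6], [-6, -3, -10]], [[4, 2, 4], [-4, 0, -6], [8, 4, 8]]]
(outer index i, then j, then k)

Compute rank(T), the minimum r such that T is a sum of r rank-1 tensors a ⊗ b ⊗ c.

3

Lower bound: the mode-2 unfolding of T (rows indexed by j, columns by (i,k) = (0,0), (0,1), (0,2), (1,0), (1,1), (1,2), (2,0), (2,1), (2,2)) is [[2, 1, 6, -6, -3, -2, 4, 2, 4], [-8, -8, 4, 0, 2, 6, -4, 0, -6], [10, 5, 6, -6, -3, -10, 8, 4, 8]].
There the 3×3 minor on rows j ∈ {0, 1, 2}, columns (i,k) ∈ {(0,0), (0,1), (0,2)} is det [[2, 1, 6], [-8, -8, 4], [10, 5, 6]] = 192 ≠ 0, so this unfolding has rank ≥ 3; CP rank is at least every unfolding rank, so rank(T) ≥ 3. (Flattening ranks never certify an upper bound on CP rank; for that we must actually write T with 3 rank-1 terms.)
Upper bound: T is a sum of 3 rank-1 terms, T = [1, -1, 1] ⊗ [1, -1, 2] ⊗ [4, 2, 4] + [1, 1, 0] ⊗ [1, 2, -1] ⊗ [-2, -1, 2] + [2, -1, -1] ⊗ [0, 1, 0] ⊗ [0, -2, 2] (one valid choice — decompositions are not unique — normalised so each a, b is primitive with positive first nonzero entry; check it by expanding all entries), so rank(T) ≤ 3.
These bounds meet, so rank(T) = 3.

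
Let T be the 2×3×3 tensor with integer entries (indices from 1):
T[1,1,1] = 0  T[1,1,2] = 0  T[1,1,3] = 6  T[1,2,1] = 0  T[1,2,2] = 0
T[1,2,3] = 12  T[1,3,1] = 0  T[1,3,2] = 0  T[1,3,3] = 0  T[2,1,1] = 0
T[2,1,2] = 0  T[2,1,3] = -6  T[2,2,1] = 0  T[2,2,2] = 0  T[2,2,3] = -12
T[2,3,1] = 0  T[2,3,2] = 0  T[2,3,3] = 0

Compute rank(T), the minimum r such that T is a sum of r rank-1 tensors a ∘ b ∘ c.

1

Lower bound: T ≠ 0 (e.g. T[1,1,3] = 6), so rank(T) ≥ 1.
Upper bound: the mode-1 fibre T[:,1,3] = [6, -6] gives a = [1, -1] (primitive direction); the mode-2 fibre T[1,:,3] = [6, 12, 0] gives b = [1, 2, 0]; then c[k] = T[1,1,k] / (a[1]·b[1]) = [0, 0, 6] / 1 = [0, 0, 6].
Expanding [1, -1] ∘ [1, 2, 0] ∘ [0, 0, 6] reproduces all 18 entries of T, so T = [1, -1] ∘ [1, 2, 0] ∘ [0, 0, 6] and rank(T) ≤ 1.
These bounds meet, so rank(T) = 1.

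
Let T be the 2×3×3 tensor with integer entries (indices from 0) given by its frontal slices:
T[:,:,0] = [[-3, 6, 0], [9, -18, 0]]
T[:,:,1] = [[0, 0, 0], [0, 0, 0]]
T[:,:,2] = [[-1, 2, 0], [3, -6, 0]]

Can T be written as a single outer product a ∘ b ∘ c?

Yes

If T = a ∘ b ∘ c then every fibre of T is a multiple of the corresponding factor, so read the factors off the fibres through the nonzero entry T[0,0,0] = -3.
The mode-1 fibre T[:,0,0] = [-3, 9] gives a = [1, -3] (primitive direction); the mode-2 fibre T[0,:,0] = [-3, 6, 0] gives b = [1, -2, 0]; then c[k] = T[0,0,k] / (a[0]·b[0]) = [-3, 0, -1] / 1 = [-3, 0, -1].
Expanding [1, -3] ∘ [1, -2, 0] ∘ [-3, 0, -1] reproduces all 18 entries of T, so T = [1, -3] ∘ [1, -2, 0] ∘ [-3, 0, -1] and rank(T) ≤ 1.
Equivalently every frontal slice T[:,:,k] is c[k] times the rank-1 matrix [1, -3] ∘ [1, -2, 0]. So T has rank 1 (it is nonzero).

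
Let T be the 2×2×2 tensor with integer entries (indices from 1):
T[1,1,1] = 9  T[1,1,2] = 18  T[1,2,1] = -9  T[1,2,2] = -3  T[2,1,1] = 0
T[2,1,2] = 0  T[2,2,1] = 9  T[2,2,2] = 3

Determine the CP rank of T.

Lower bound: in the mode-2 unfolding of T (rows indexed by j, columns by (i,k)) the 2×2 minor on rows j ∈ {1, 2}, columns (i,k) ∈ {(1,1), (1,2)} is det [[9, 18], [-9, -3]] = 135 ≠ 0, so that unfolding has rank ≥ 2 and hence rank(T) ≥ 2 (CP rank is at least every unfolding rank, though it can be larger).
Upper bound: with S_k = T[:,:,k], the two rank-1 terms a₁b₁ᵀ, a₂b₂ᵀ are the rank-1 members of the pencil x·S₁ + y·S₂.
det(x·S₁ + y·S₂) is 81·x² + 189·xy + 54·y² = 27·(x + 2·y)(3·x + y), vanishing at (x:y) = (2:-1) and (1:-3).
M₁ = 2·S₁ − S₂ = [[0, -15], [0, 15]] = (-15)·(1, -1)(0, 1)ᵀ and M₂ = S₁ − 3·S₂ = [[-45, 0], [0, 0]] = (-45)·(1, 0)(1, 0)ᵀ, so take a₁ = (1, -1), b₁ = (0, 1), a₂ = (1, 0), b₂ = (1, 0).
Each slice is an integer combination of E₁ = a₁b₁ᵀ and E₂ = a₂b₂ᵀ: S₁ = −9·E₁ + 9·E₂, S₂ = −3·E₁ + 18·E₂; reading off coefficients, c₁ = (-9, -3) and c₂ = (9, 18).
Hence T = (1, -1) (x) (0, 1) (x) (-9, -3) + (1, 0) (x) (1, 0) (x) (9, 18), so rank(T) ≤ 2.
These bounds meet, so rank(T) = 2.

2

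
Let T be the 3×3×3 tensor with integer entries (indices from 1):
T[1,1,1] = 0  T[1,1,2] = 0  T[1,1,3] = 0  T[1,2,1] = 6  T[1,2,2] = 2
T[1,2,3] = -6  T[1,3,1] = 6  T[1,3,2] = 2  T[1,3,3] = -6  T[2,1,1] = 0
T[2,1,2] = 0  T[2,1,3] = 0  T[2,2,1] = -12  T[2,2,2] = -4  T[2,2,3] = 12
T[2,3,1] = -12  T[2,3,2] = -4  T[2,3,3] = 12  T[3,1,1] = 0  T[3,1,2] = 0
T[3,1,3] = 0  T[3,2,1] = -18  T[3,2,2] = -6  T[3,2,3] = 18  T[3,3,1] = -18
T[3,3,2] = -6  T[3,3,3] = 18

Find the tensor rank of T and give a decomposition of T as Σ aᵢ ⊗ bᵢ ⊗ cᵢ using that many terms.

rank(T) = 1

Lower bound: T ≠ 0 (e.g. T[1,2,1] = 6), so rank(T) ≥ 1.
Upper bound: if T = a ⊗ b ⊗ c then every fibre of T is a multiple of the corresponding factor, so read the factors off the fibres through the nonzero entry T[1,2,1] = 6.
The mode-1 fibre T[:,2,1] = [6, -12, -18] gives a = [1, -2, -3] (primitive direction); the mode-2 fibre T[1,:,1] = [0, 6, 6] gives b = [0, 1, 1]; then c[k] = T[1,2,k] / (a[1]·b[2]) = [6, 2, -6] / 1 = [6, 2, -6].
Expanding [1, -2, -3] ⊗ [0, 1, 1] ⊗ [6, 2, -6] reproduces all 27 entries of T, so T = [1, -2, -3] ⊗ [0, 1, 1] ⊗ [6, 2, -6] and rank(T) ≤ 1.
These bounds meet, so rank(T) = 1.
Check entry T[1,1,2] = 0: (1)·(0)·(2) = 0.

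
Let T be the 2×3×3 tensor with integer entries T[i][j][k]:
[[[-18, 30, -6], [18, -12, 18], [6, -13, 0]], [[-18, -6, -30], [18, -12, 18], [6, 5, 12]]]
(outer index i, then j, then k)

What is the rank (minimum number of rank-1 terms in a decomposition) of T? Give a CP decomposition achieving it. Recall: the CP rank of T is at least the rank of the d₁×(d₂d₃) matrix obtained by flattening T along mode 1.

Lower bound: the mode-3 unfolding of T (rows indexed by k, columns by (i,j) = (0,0), (0,1), (0,2), (1,0), (1,1), (1,2)) is [[-18, 18, 6, -18, 18, 6], [30, -12, -13, -6, -12, 5], [-6, 18, 0, -30, 18, 12]].
There the 2×2 minor on rows k ∈ {0, 1}, columns (i,j) ∈ {(0,0), (0,1)} is det [[-18, 18], [30, -12]] = -324 ≠ 0, so this unfolding has rank ≥ 2; CP rank is at least every unfolding rank, so rank(T) ≥ 2. (Unfolding ranks only ever bound the CP rank from below — rank(T) can be strictly larger than all of them — so the matching upper bound has to come from an explicit 2-term decomposition.)
Upper bound — finding two terms. Write S_k = T[:,:,k] for the frontal slices: S₀ = [[-18, 18, 6], [-18, 18, 6]], S₁ = [[30, -12, -13], [-6, -12, 5]], S₂ = [[-6, 18, 0], [-30, 18, 12]].
If T = a₁ ⊗ b₁ ⊗ c₁ + a₂ ⊗ b₂ ⊗ c₂ then each S_k = c₁[k]·a₁b₁ᵀ + c₂[k]·a₂b₂ᵀ. S₀ and S₁ are linearly independent, so a₁b₁ᵀ and a₂b₂ᵀ must span the same plane of matrices: they are the rank-1 matrices of the form x·S₀ + y·S₁.
The 2×2 minor of x·S₀ + y·S₁ on rows {0,1}, columns {0,1} is 648·xy − 432·y² = 216·(3·x − 2·y)(y), vanishing at (x:y) = (2:3) and (1:0).
M₁ = 2·S₀ + 3·S₁ = [[54, 0, -27], [-54, 0, 27]] = 27·[1, -1][2, 0, -1]ᵀ and M₂ = S₀ = [[-18, 18, 6], [-18, 18, 6]] = (-6)·[1, 1][3, -3, -1]ᵀ, so take a₁ = [1, -1], b₁ = [2, 0, -1], a₂ = [1, 1], b₂ = [3, -3, -1].
Each slice is an integer combination of E₁ = a₁b₁ᵀ and E₂ = a₂b₂ᵀ: S₀ = −6·E₂, S₁ = 9·E₁ + 4·E₂, S₂ = 6·E₁ − 6·E₂; reading off coefficients, c₁ = [0, 9, 6] and c₂ = [-6, 4, -6].
Hence T = [1, -1] ⊗ [2, 0, -1] ⊗ [0, 9, 6] + [1, 1] ⊗ [3, -3, -1] ⊗ [-6, 4, -6], so rank(T) ≤ 2.
These bounds meet, so rank(T) = 2.
Check entry T[0,0,2] = -6: (1)·(2)·(6) + (1)·(3)·(-6) = -6.

rank(T) = 2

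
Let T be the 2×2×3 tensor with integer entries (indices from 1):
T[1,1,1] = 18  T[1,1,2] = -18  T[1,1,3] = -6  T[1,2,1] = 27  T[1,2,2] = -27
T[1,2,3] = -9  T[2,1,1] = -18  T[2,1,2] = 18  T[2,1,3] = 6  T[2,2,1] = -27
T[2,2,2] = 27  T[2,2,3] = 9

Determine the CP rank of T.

1

Lower bound: T ≠ 0 (e.g. T[1,1,1] = 18), so rank(T) ≥ 1.
Upper bound: if T = a ⊗ b ⊗ c then every fibre of T is a multiple of the corresponding factor, so read the factors off the fibres through the nonzero entry T[1,1,1] = 18.
The mode-1 fibre T[:,1,1] = [18, -18] gives a = [1, -1] (primitive direction); the mode-2 fibre T[1,:,1] = [18, 27] gives b = [2, 3]; then c[k] = T[1,1,k] / (a[1]·b[1]) = [18, -18, -6] / 2 = [9, -9, -3].
Expanding [1, -1] ⊗ [2, 3] ⊗ [9, -9, -3] reproduces all 12 entries of T, so T = [1, -1] ⊗ [2, 3] ⊗ [9, -9, -3] and rank(T) ≤ 1.
These bounds meet, so rank(T) = 1.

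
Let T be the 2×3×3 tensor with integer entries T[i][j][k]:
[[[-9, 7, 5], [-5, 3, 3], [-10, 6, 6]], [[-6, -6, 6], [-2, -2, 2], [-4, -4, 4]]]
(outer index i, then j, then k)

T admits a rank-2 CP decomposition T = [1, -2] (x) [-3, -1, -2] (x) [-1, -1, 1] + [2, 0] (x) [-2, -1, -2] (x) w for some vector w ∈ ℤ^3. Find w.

w = [3, -1, -2]

Subtract the known terms from T to get the rank-1 residual R = [2, 0] (x) [-2, -1, -2] (x) w, so R[i,j,k] = a[i]·b[j]·w[k]. Pick indices with nonzero a[0]·b[0] = (2)·(-2) = -4. Only the fibre through (0,0,·) is needed: R[0,0,:] = T[0,0,:] − Σₗ aₗ[0]bₗ[0]cₗ = [-9, 7, 5] − (1)·(-3)·[-1, -1, 1] = [-12, 4, 8]. Then w[k] = R[0,0,k] / -4 for each k, giving w = [-12, 4, 8] / -4 = [3, -1, -2].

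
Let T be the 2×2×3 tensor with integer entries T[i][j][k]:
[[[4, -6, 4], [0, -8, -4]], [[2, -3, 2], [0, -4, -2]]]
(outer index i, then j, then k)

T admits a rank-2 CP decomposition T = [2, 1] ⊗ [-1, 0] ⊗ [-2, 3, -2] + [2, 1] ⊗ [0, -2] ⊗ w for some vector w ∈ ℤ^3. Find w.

w = [0, 2, 1]

Subtract the known terms from T to get the rank-1 residual R = [2, 1] ⊗ [0, -2] ⊗ w, so R[i,j,k] = a[i]·b[j]·w[k]. Pick indices with nonzero a[0]·b[1] = (2)·(-2) = -4. Only the fibre through (0,1,·) is needed: R[0,1,:] = T[0,1,:] − Σₗ aₗ[0]bₗ[1]cₗ = [0, -8, -4] − (2)·(0)·[-2, 3, -2] = [0, -8, -4]. Then w[k] = R[0,1,k] / -4 for each k, giving w = [0, -8, -4] / -4 = [0, 2, 1].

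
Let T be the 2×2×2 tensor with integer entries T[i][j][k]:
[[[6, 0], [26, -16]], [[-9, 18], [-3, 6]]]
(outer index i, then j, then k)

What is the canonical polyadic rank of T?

Lower bound: the mode-1 unfolding of T (rows indexed by i, columns by (j,k) = (0,0), (0,1), (1,0), (1,1)) is [[6, 0, 26, -16], [-9, 18, -3, 6]].
There the 2×2 minor on rows i ∈ {0, 1}, columns (j,k) ∈ {(0,0), (0,1)} is det [[6, 0], [-9, 18]] = 108 ≠ 0, so this unfolding has rank ≥ 2; CP rank is at least every unfolding rank, so rank(T) ≥ 2. (Unfolding ranks only ever bound the CP rank from below — rank(T) can be strictly larger than all of them — so the matching upper bound has to come from an explicit 2-term decomposition.)
Upper bound — finding two terms. Write S_k = T[:,:,k] for the frontal slices: S₀ = [[6, 26], [-9, -3]], S₁ = [[0, -16], [18, 6]].
If T = a₁ ⊗ b₁ ⊗ c₁ + a₂ ⊗ b₂ ⊗ c₂ then each S_k = c₁[k]·a₁b₁ᵀ + c₂[k]·a₂b₂ᵀ. S₀ and S₁ are linearly independent, so a₁b₁ᵀ and a₂b₂ᵀ must span the same plane of matrices: they are the rank-1 matrices of the form x·S₀ + y·S₁.
det(x·S₀ + y·S₁) is 216·x² − 576·xy + 288·y² = 72·(3·x − 2·y)(x − 2·y), vanishing at (x:y) = (2:3) and (2:1).
M₁ = 2·S₀ + 3·S₁ = [[12, 4], [36, 12]] = 4·[1, 3][3, 1]ᵀ and M₂ = 2·S₀ + S₁ = [[12, 36], [0, 0]] = 12·[1, 0][1, 3]ᵀ, so take a₁ = [1, 3], b₁ = [3, 1], a₂ = [1, 0], b₂ = [1, 3].
Each slice is an integer combination of E₁ = a₁b₁ᵀ and E₂ = a₂b₂ᵀ: S₀ = −E₁ + 9·E₂, S₁ = 2·E₁ − 6·E₂; reading off coefficients, c₁ = [-1, 2] and c₂ = [9, -6].
Hence T = [1, 3] ⊗ [3, 1] ⊗ [-1, 2] + [1, 0] ⊗ [1, 3] ⊗ [9, -6], so rank(T) ≤ 2.
These bounds meet, so rank(T) = 2.

2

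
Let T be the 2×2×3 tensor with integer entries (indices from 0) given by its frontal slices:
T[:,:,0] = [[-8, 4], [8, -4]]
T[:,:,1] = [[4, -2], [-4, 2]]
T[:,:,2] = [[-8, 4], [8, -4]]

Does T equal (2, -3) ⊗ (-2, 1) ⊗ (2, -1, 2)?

Reconstruct entry (1,0,0) from the claimed factors: Σₗ aₗ[1]bₗ[0]cₗ[0] = (-3)·(-2)·(2) = 12, but T[1,0,0] = 8. The claim is false.

No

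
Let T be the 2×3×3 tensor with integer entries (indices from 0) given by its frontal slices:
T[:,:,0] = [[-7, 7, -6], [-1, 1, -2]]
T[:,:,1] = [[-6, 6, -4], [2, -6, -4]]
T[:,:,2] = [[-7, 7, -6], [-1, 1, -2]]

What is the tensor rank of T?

Lower bound: the mode-2 unfolding of T (rows indexed by j, columns by (i,k) = (0,0), (0,1), (0,2), (1,0), (1,1), (1,2)) is [[-7, -6, -7, -1, 2, -1], [7, 6, 7, 1, -6, 1], [-6, -4, -6, -2, -4, -2]].
There the 3×3 minor on rows j ∈ {0, 1, 2}, columns (i,k) ∈ {(0,0), (0,1), (1,1)} is det [[-7, -6, 2], [7, 6, -6], [-6, -4, -4]] = -32 ≠ 0, so this unfolding has rank ≥ 3; CP rank is at least every unfolding rank, so rank(T) ≥ 3. (Unfolding ranks only ever bound the CP rank from below — rank(T) can be strictly larger than all of them — so the matching upper bound has to come from an explicit 3-term decomposition.)
Upper bound: T is a sum of 3 rank-1 terms, T = (0, 1) ⊗ (1, -2, 0) ⊗ (0, 4, 0) + (1, -1) ⊗ (1, -1, 2) ⊗ (1, 2, 1) + (1, 0) ⊗ (1, -1, 1) ⊗ (-8, -8, -8) (written with every a and b primitive with positive leading entry and the scale carried by c; CP decompositions are not unique, and this one is verified by expanding entrywise), so rank(T) ≤ 3.
These bounds meet, so rank(T) = 3.

3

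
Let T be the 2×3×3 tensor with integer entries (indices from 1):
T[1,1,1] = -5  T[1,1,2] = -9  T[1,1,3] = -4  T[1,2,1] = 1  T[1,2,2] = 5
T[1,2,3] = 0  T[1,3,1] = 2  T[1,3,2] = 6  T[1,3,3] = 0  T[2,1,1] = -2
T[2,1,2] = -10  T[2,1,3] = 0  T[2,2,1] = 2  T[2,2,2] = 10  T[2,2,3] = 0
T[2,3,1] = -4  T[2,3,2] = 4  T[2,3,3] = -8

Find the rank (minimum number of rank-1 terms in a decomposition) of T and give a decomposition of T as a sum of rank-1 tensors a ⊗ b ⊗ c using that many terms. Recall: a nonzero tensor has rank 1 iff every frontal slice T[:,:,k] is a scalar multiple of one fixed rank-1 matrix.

rank(T) = 3

Lower bound: the mode-3 unfolding of T (rows indexed by k, columns by (i,j) = (1,1), (1,2), (1,3), (2,1), (2,2), (2,3)) is [[-5, 1, 2, -2, 2, -4], [-9, 5, 6, -10, 10, 4], [-4, 0, 0, 0, 0, -8]].
There the 3×3 minor on rows k ∈ {1, 2, 3}, columns (i,j) ∈ {(1,1), (1,2), (1,3)} is det [[-5, 1, 2], [-9, 5, 6], [-4, 0, 0]] = 16 ≠ 0, so this unfolding has rank ≥ 3; CP rank is at least every unfolding rank, so rank(T) ≥ 3. (Unfolding ranks only ever bound the CP rank from below — rank(T) can be strictly larger than all of them — so the matching upper bound has to come from an explicit 3-term decomposition.)
Upper bound: T is a sum of 3 rank-1 terms, T = (1, 0) ⊗ (1, 0, -1) ⊗ (-4, -4, -4) + (1, 2) ⊗ (1, -1, -2) ⊗ (1, -1, 2) + (1, 2) ⊗ (1, -1, 0) ⊗ (-2, -4, -2) (written with every a and b primitive with positive leading entry and the scale carried by c; CP decompositions are not unique, and this one is verified by expanding entrywise), so rank(T) ≤ 3.
These bounds meet, so rank(T) = 3.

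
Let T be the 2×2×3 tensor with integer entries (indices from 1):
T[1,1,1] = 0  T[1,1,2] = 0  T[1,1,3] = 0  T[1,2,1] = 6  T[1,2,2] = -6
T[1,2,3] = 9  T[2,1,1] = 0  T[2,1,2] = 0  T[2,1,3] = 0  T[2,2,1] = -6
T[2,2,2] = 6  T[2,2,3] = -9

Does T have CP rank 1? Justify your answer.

If T = a ⊗ b ⊗ c then every fibre of T is a multiple of the corresponding factor, so read the factors off the fibres through the nonzero entry T[1,2,1] = 6.
The mode-1 fibre T[:,2,1] = [6, -6] gives a = [1, -1] (primitive direction); the mode-2 fibre T[1,:,1] = [0, 6] gives b = [0, 1]; then c[k] = T[1,2,k] / (a[1]·b[2]) = [6, -6, 9] / 1 = [6, -6, 9].
Expanding [1, -1] ⊗ [0, 1] ⊗ [6, -6, 9] reproduces all 12 entries of T, so T = [1, -1] ⊗ [0, 1] ⊗ [6, -6, 9] and rank(T) ≤ 1.
Equivalently every frontal slice T[:,:,k] is c[k] times the rank-1 matrix [1, -1] ⊗ [0, 1]. So T has rank 1 (it is nonzero).

Yes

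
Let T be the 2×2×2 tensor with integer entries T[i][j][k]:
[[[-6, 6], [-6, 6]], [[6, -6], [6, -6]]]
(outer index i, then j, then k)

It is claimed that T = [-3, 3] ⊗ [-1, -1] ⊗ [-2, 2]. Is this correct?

Yes

Reconstruct entrywise from the claimed factors. For example, T[1,0,1] = -6 and Σₗ aₗ[1]bₗ[0]cₗ[1] = (3)·(-1)·(2) = -6; checking all 8 entries, every one matches. The claim holds.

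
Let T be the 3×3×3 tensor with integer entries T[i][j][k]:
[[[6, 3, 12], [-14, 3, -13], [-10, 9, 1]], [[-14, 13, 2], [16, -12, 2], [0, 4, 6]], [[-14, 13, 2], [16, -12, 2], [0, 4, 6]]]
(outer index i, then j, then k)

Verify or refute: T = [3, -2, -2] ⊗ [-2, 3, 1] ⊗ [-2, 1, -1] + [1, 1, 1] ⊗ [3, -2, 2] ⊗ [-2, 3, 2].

Yes

Reconstruct entrywise from the claimed factors. For example, T[2,0,2] = 2 and Σₗ aₗ[2]bₗ[0]cₗ[2] = (-2)·(-2)·(-1) + (1)·(3)·(2) = 2; checking all 27 entries, every one matches. The claim holds.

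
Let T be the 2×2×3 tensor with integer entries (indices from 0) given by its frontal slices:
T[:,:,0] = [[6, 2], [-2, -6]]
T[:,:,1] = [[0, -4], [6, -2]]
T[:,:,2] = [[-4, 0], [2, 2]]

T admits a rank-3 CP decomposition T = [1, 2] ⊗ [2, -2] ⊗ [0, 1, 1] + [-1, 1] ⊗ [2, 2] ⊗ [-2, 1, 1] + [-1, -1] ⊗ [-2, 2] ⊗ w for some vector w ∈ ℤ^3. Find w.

Subtract the known terms from T to get the rank-1 residual R = [-1, -1] ⊗ [-2, 2] ⊗ w, so R[i,j,k] = a[i]·b[j]·w[k]. Pick indices with nonzero a[0]·b[0] = (-1)·(-2) = 2. Only the fibre through (0,0,·) is needed: R[0,0,:] = T[0,0,:] − Σₗ aₗ[0]bₗ[0]cₗ = [6, 0, -4] − (1)·(2)·[0, 1, 1] − (-1)·(2)·[-2, 1, 1] = [2, 0, -4]. Then w[k] = R[0,0,k] / 2 for each k, giving w = [2, 0, -4] / 2 = [1, 0, -2].

w = [1, 0, -2]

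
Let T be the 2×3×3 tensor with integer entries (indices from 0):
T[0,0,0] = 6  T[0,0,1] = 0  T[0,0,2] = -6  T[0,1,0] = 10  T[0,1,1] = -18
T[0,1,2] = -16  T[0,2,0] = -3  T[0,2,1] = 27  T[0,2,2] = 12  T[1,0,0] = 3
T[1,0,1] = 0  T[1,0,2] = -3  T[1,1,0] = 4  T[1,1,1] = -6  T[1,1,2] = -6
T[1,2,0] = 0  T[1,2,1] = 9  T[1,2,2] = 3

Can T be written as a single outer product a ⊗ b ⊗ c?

No

The mode-3 unfolding of T (rows indexed by k, columns by (i,j) = (0,0), (0,1), (0,2), (1,0), (1,1), (1,2)) is [[6, 10, -3, 3, 4, 0], [0, -18, 27, 0, -6, 9], [-6, -16, 12, -3, -6, 3]].
There the 2×2 minor on rows k ∈ {0, 1}, columns (i,j) ∈ {(0,0), (0,1)} is det [[6, 10], [0, -18]] = -108 ≠ 0, so this unfolding has rank ≥ 2; CP rank is at least every unfolding rank, so rank(T) ≥ 2.
In particular rank(T) ≥ 2 > 1, so T is not rank-1.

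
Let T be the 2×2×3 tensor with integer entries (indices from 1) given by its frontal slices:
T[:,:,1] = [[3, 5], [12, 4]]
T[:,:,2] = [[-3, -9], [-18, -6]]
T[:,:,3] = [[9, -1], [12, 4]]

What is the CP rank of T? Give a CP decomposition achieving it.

Lower bound: in the mode-1 unfolding of T (rows indexed by i, columns by (j,k)) the 2×2 minor on rows i ∈ {1, 2}, columns (j,k) ∈ {(1,1), (1,2)} is det [[3, -3], [12, -18]] = -18 ≠ 0, so that unfolding has rank ≥ 2 and hence rank(T) ≥ 2 (CP rank is at least every unfolding rank, though it can be larger).
Upper bound: with S_k = T[:,:,k], the two rank-1 terms a₁b₁ᵀ, a₂b₂ᵀ are the rank-1 members of the pencil x·S₁ + y·S₂.
det(x·S₁ + y·S₂) is −48·x² + 168·xy − 144·y² = (-24)·(2·x − 3·y)(x − 2·y), vanishing at (x:y) = (3:2) and (2:1).
M₁ = 3·S₁ + 2·S₂ = [[3, -3], [0, 0]] = 3·[1, 0][1, -1]ᵀ and M₂ = 2·S₁ + S₂ = [[3, 1], [6, 2]] = [1, 2][3, 1]ᵀ, so take a₁ = [1, 0], b₁ = [1, -1], a₂ = [1, 2], b₂ = [3, 1].
Each slice is an integer combination of E₁ = a₁b₁ᵀ and E₂ = a₂b₂ᵀ: S₁ = −3·E₁ + 2·E₂, S₂ = 6·E₁ − 3·E₂, S₃ = 3·E₁ + 2·E₂; reading off coefficients, c₁ = [-3, 6, 3] and c₂ = [2, -3, 2].
Hence T = [1, 0] ⊗ [1, -1] ⊗ [-3, 6, 3] + [1, 2] ⊗ [3, 1] ⊗ [2, -3, 2], so rank(T) ≤ 2.
These bounds meet, so rank(T) = 2.

rank(T) = 2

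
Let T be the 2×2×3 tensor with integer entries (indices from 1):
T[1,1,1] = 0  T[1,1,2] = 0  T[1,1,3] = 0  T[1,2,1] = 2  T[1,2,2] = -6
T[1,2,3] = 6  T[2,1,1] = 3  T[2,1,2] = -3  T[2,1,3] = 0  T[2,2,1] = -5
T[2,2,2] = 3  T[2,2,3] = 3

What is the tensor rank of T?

2

Lower bound: in the mode-1 unfolding of T (rows indexed by i, columns by (j,k)) the 2×2 minor on rows i ∈ {1, 2}, columns (j,k) ∈ {(1,1), (2,1)} is det [[0, 2], [3, -5]] = -6 ≠ 0, so that unfolding has rank ≥ 2 and hence rank(T) ≥ 2 (CP rank is at least every unfolding rank, though it can be larger).
Upper bound: with S_k = T[:,:,k], the two rank-1 terms a₁b₁ᵀ, a₂b₂ᵀ are the rank-1 members of the pencil x·S₁ + y·S₂.
det(x·S₁ + y·S₂) is −6·x² + 24·xy − 18·y² = (-6)·(x − 3·y)(x − y), vanishing at (x:y) = (3:1) and (1:1).
M₁ = 3·S₁ + S₂ = [[0, 0], [6, -12]] = 6·(0, 1)(1, -2)ᵀ and M₂ = S₁ + S₂ = [[0, -4], [0, -2]] = (-2)·(2, 1)(0, 1)ᵀ, so take a₁ = (0, 1), b₁ = (1, -2), a₂ = (2, 1), b₂ = (0, 1).
Each slice is an integer combination of E₁ = a₁b₁ᵀ and E₂ = a₂b₂ᵀ: S₁ = 3·E₁ + E₂, S₂ = −3·E₁ − 3·E₂, S₃ = 3·E₂; reading off coefficients, c₁ = (3, -3, 0) and c₂ = (1, -3, 3).
Hence T = (0, 1) ⊗ (1, -2) ⊗ (3, -3, 0) + (2, 1) ⊗ (0, 1) ⊗ (1, -3, 3), so rank(T) ≤ 2.
These bounds meet, so rank(T) = 2.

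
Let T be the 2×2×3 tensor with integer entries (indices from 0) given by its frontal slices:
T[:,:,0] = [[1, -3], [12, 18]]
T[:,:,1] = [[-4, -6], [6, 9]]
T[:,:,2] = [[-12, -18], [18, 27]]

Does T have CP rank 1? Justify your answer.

No

The mode-2 unfolding of T (rows indexed by j, columns by (i,k) = (0,0), (0,1), (0,2), (1,0), (1,1), (1,2)) is [[1, -4, -12, 12, 6, 18], [-3, -6, -18, 18, 9, 27]].
There the 2×2 minor on rows j ∈ {0, 1}, columns (i,k) ∈ {(0,0), (0,1)} is det [[1, -4], [-3, -6]] = -18 ≠ 0, so this unfolding has rank ≥ 2; CP rank is at least every unfolding rank, so rank(T) ≥ 2.
In particular rank(T) ≥ 2 > 1, so T is not rank-1.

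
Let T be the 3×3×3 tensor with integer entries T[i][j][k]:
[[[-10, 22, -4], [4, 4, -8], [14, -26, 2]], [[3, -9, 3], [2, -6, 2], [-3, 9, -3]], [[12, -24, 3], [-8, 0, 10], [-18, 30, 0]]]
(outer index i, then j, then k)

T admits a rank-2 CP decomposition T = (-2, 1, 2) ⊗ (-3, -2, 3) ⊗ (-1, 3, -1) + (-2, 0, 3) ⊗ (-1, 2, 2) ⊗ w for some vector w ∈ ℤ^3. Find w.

Subtract the known terms from T to get the rank-1 residual R = (-2, 0, 3) ⊗ (-1, 2, 2) ⊗ w, so R[i,j,k] = a[i]·b[j]·w[k]. Pick indices with nonzero a[0]·b[0] = (-2)·(-1) = 2. Only the fibre through (0,0,·) is needed: R[0,0,:] = T[0,0,:] − Σₗ aₗ[0]bₗ[0]cₗ = [-10, 22, -4] − (-2)·(-3)·(-1, 3, -1) = [-4, 4, 2]. Then w[k] = R[0,0,k] / 2 for each k, giving w = [-4, 4, 2] / 2 = (-2, 2, 1).

w = (-2, 2, 1)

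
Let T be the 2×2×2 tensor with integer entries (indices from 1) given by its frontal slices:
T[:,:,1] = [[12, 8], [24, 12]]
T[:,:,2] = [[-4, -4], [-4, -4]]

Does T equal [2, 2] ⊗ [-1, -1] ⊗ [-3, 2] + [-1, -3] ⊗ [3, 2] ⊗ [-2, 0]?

No

Reconstruct entry (1,2,1) from the claimed factors: Σₗ aₗ[1]bₗ[2]cₗ[1] = (2)·(-1)·(-3) + (-1)·(2)·(-2) = 10, but T[1,2,1] = 8. The claim is false.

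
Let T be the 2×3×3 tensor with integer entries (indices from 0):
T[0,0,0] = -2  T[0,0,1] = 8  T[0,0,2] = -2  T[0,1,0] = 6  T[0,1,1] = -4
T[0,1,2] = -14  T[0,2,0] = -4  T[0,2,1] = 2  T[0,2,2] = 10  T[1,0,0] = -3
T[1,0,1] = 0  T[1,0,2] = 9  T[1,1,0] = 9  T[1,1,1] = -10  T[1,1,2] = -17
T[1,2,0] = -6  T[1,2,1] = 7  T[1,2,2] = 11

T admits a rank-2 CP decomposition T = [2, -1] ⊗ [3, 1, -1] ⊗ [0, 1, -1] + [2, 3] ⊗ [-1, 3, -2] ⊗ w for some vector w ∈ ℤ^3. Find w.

w = [1, -1, -2]

Subtract the known terms from T to get the rank-1 residual R = [2, 3] ⊗ [-1, 3, -2] ⊗ w, so R[i,j,k] = a[i]·b[j]·w[k]. Pick indices with nonzero a[0]·b[0] = (2)·(-1) = -2. Only the fibre through (0,0,·) is needed: R[0,0,:] = T[0,0,:] − Σₗ aₗ[0]bₗ[0]cₗ = [-2, 8, -2] − (2)·(3)·[0, 1, -1] = [-2, 2, 4]. Then w[k] = R[0,0,k] / -2 for each k, giving w = [-2, 2, 4] / -2 = [1, -1, -2].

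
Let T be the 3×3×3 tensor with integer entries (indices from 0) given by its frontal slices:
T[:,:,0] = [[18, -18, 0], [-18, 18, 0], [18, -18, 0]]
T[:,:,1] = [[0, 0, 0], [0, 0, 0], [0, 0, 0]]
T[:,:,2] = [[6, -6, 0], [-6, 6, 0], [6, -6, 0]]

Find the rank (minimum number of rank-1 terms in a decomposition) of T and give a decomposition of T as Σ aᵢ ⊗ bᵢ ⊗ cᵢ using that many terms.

rank(T) = 1

Lower bound: T ≠ 0 (e.g. T[0,0,0] = 18), so rank(T) ≥ 1.
Upper bound: the mode-1 fibre T[:,0,0] = [18, -18, 18] gives a = (1, -1, 1) (primitive direction); the mode-2 fibre T[0,:,0] = [18, -18, 0] gives b = (1, -1, 0); then c[k] = T[0,0,k] / (a[0]·b[0]) = [18, 0, 6] / 1 = (18, 0, 6).
Expanding (1, -1, 1) ⊗ (1, -1, 0) ⊗ (18, 0, 6) reproduces all 27 entries of T, so T = (1, -1, 1) ⊗ (1, -1, 0) ⊗ (18, 0, 6) and rank(T) ≤ 1.
These bounds meet, so rank(T) = 1.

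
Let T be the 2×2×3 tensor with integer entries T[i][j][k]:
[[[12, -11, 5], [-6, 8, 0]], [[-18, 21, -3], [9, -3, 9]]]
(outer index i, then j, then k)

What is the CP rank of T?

2

Lower bound: the mode-3 unfolding of T (rows indexed by k, columns by (i,j) = (0,0), (0,1), (1,0), (1,1)) is [[12, -6, -18, 9], [-11, 8, 21, -3], [5, 0, -3, 9]].
There the 2×2 minor on rows k ∈ {0, 1}, columns (i,j) ∈ {(0,0), (0,1)} is det [[12, -6], [-11, 8]] = 30 ≠ 0, so this unfolding has rank ≥ 2; CP rank is at least every unfolding rank, so rank(T) ≥ 2. (Unfolding ranks only ever bound the CP rank from below — rank(T) can be strictly larger than all of them — so the matching upper bound has to come from an explicit 2-term decomposition.)
Upper bound — finding two terms. Write S_k = T[:,:,k] for the frontal slices: S₀ = [[12, -6], [-18, 9]], S₁ = [[-11, 8], [21, -3]], S₂ = [[5, 0], [-3, 9]].
If T = a₁ ⊗ b₁ ⊗ c₁ + a₂ ⊗ b₂ ⊗ c₂ then each S_k = c₁[k]·a₁b₁ᵀ + c₂[k]·a₂b₂ᵀ. S₀ and S₁ are linearly independent, so a₁b₁ᵀ and a₂b₂ᵀ must span the same plane of matrices: they are the rank-1 matrices of the form x·S₀ + y·S₁.
det(x·S₀ + y·S₁) is 135·xy − 135·y² = 135·(x − y)(y), vanishing at (x:y) = (1:1) and (1:0).
M₁ = S₀ + S₁ = [[1, 2], [3, 6]] = [1, 3][1, 2]ᵀ and M₂ = S₀ = [[12, -6], [-18, 9]] = 3·[2, -3][2, -1]ᵀ, so take a₁ = [1, 3], b₁ = [1, 2], a₂ = [2, -3], b₂ = [2, -1].
Each slice is an integer combination of E₁ = a₁b₁ᵀ and E₂ = a₂b₂ᵀ: S₀ = 3·E₂, S₁ = E₁ − 3·E₂, S₂ = E₁ + E₂; reading off coefficients, c₁ = [0, 1, 1] and c₂ = [3, -3, 1].
Hence T = [1, 3] ⊗ [1, 2] ⊗ [0, 1, 1] + [2, -3] ⊗ [2, -1] ⊗ [3, -3, 1], so rank(T) ≤ 2.
These bounds meet, so rank(T) = 2.
Check entry T[1,1,0] = 9: (3)·(2)·(0) + (-3)·(-1)·(3) = 9.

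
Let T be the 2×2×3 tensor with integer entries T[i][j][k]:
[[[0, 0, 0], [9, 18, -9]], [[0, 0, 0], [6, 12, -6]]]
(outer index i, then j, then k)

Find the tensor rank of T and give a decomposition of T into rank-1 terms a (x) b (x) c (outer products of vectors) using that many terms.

rank(T) = 1

Lower bound: T ≠ 0 (e.g. T[0,1,0] = 9), so rank(T) ≥ 1.
Upper bound: if T = a (x) b (x) c then every fibre of T is a multiple of the corresponding factor, so read the factors off the fibres through the nonzero entry T[0,1,0] = 9.
The mode-1 fibre T[:,1,0] = [9, 6] gives a = [3, 2] (primitive direction); the mode-2 fibre T[0,:,0] = [0, 9] gives b = [0, 1]; then c[k] = T[0,1,k] / (a[0]·b[1]) = [9, 18, -9] / 3 = [3, 6, -3].
Expanding [3, 2] (x) [0, 1] (x) [3, 6, -3] reproduces all 12 entries of T, so T = [3, 2] (x) [0, 1] (x) [3, 6, -3] and rank(T) ≤ 1.
These bounds meet, so rank(T) = 1.
Check entry T[0,0,2] = 0: (3)·(0)·(-3) = 0.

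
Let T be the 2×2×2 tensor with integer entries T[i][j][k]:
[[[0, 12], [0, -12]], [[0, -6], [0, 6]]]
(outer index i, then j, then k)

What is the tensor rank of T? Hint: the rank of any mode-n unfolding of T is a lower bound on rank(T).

1

Lower bound: T ≠ 0 (e.g. T[0,0,1] = 12), so rank(T) ≥ 1.
Upper bound: if T = a ⊗ b ⊗ c then every fibre of T is a multiple of the corresponding factor, so read the factors off the fibres through the nonzero entry T[0,0,1] = 12.
The mode-1 fibre T[:,0,1] = [12, -6] gives a = [2, -1] (primitive direction); the mode-2 fibre T[0,:,1] = [12, -12] gives b = [1, -1]; then c[k] = T[0,0,k] / (a[0]·b[0]) = [0, 12] / 2 = [0, 6].
Expanding [2, -1] ⊗ [1, -1] ⊗ [0, 6] reproduces all 8 entries of T, so T = [2, -1] ⊗ [1, -1] ⊗ [0, 6] and rank(T) ≤ 1.
These bounds meet, so rank(T) = 1.
Check entry T[0,1,0] = 0: (2)·(-1)·(0) = 0.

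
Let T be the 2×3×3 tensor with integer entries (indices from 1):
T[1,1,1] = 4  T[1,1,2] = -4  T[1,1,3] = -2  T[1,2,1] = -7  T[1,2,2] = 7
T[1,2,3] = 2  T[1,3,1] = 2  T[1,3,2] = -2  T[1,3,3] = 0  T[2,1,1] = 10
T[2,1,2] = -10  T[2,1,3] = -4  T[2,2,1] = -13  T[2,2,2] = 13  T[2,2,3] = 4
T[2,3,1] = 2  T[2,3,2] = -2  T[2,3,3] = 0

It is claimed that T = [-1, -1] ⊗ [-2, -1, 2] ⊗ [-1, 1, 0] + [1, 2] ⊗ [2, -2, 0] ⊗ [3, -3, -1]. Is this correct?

Yes

Reconstruct entrywise from the claimed factors. For example, T[1,1,2] = -4 and Σₗ aₗ[1]bₗ[1]cₗ[2] = (-1)·(-2)·(1) + (1)·(2)·(-3) = -4; checking all 18 entries, every one matches. The claim holds.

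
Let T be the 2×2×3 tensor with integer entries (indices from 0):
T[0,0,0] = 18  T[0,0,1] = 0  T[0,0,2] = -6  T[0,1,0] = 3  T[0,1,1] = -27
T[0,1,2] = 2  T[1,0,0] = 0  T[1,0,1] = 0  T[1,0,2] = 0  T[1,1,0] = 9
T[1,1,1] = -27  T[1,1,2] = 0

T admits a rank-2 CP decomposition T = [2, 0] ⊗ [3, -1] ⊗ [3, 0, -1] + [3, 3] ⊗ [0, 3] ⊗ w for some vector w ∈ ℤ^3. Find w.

Subtract the known terms from T to get the rank-1 residual R = [3, 3] ⊗ [0, 3] ⊗ w, so R[i,j,k] = a[i]·b[j]·w[k]. Pick indices with nonzero a[0]·b[1] = (3)·(3) = 9. Only the fibre through (0,1,·) is needed: R[0,1,:] = T[0,1,:] − Σₗ aₗ[0]bₗ[1]cₗ = [3, -27, 2] − (2)·(-1)·[3, 0, -1] = [9, -27, 0]. Then w[k] = R[0,1,k] / 9 for each k, giving w = [9, -27, 0] / 9 = [1, -3, 0].

w = [1, -3, 0]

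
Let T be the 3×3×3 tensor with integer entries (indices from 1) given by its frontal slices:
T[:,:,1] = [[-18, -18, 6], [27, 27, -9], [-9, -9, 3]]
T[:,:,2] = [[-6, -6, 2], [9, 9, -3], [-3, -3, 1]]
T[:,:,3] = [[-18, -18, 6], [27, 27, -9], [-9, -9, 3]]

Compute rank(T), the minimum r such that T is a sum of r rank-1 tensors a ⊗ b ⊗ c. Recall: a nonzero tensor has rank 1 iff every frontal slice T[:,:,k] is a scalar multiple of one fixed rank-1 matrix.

1

Lower bound: T ≠ 0 (e.g. T[1,1,1] = -18), so rank(T) ≥ 1.
Upper bound: if T = a ⊗ b ⊗ c then every fibre of T is a multiple of the corresponding factor, so read the factors off the fibres through the nonzero entry T[1,1,1] = -18.
The mode-1 fibre T[:,1,1] = [-18, 27, -9] gives a = [2, -3, 1] (primitive direction); the mode-2 fibre T[1,:,1] = [-18, -18, 6] gives b = [3, 3, -1]; then c[k] = T[1,1,k] / (a[1]·b[1]) = [-18, -6, -18] / 6 = [-3, -1, -3].
Expanding [2, -3, 1] ⊗ [3, 3, -1] ⊗ [-3, -1, -3] reproduces all 27 entries of T, so T = [2, -3, 1] ⊗ [3, 3, -1] ⊗ [-3, -1, -3] and rank(T) ≤ 1.
These bounds meet, so rank(T) = 1.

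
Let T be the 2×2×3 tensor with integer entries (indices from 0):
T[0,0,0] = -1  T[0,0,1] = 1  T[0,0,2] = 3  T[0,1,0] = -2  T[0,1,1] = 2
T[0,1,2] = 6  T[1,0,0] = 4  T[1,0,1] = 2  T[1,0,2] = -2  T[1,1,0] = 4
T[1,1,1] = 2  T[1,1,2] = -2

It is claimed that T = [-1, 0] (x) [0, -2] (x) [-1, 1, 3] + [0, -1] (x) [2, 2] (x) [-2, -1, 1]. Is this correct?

Reconstruct entry (0,0,0) from the claimed factors: Σₗ aₗ[0]bₗ[0]cₗ[0] = (-1)·(0)·(-1) + (0)·(2)·(-2) = 0, but T[0,0,0] = -1. The claim is false.

No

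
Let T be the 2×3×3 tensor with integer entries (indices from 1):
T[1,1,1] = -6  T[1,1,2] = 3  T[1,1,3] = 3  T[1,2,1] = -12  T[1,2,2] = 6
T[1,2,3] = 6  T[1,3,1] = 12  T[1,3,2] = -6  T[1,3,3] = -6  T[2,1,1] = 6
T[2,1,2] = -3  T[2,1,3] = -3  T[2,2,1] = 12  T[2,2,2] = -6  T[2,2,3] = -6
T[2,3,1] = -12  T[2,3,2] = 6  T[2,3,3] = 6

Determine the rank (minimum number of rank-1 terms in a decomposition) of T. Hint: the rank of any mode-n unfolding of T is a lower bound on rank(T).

1

Lower bound: T ≠ 0 (e.g. T[1,1,1] = -6), so rank(T) ≥ 1.
Upper bound: the mode-1 fibre T[:,1,1] = [-6, 6] gives a = [1, -1] (primitive direction); the mode-2 fibre T[1,:,1] = [-6, -12, 12] gives b = [1, 2, -2]; then c[k] = T[1,1,k] / (a[1]·b[1]) = [-6, 3, 3] / 1 = [-6, 3, 3].
Expanding [1, -1] ⊗ [1, 2, -2] ⊗ [-6, 3, 3] reproduces all 18 entries of T, so T = [1, -1] ⊗ [1, 2, -2] ⊗ [-6, 3, 3] and rank(T) ≤ 1.
These bounds meet, so rank(T) = 1.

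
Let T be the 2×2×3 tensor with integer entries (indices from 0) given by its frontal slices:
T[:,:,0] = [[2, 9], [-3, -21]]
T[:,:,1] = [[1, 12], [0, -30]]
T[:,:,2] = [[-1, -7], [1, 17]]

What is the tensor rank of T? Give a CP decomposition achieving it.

Lower bound: in the mode-2 unfolding of T (rows indexed by j, columns by (i,k)) the 2×2 minor on rows j ∈ {0, 1}, columns (i,k) ∈ {(0,0), (0,1)} is det [[2, 1], [9, 12]] = 15 ≠ 0, so that unfolding has rank ≥ 2 and hence rank(T) ≥ 2 (CP rank is at least every unfolding rank, though it can be larger).
Upper bound: with S_k = T[:,:,k], the two rank-1 terms a₁b₁ᵀ, a₂b₂ᵀ are the rank-1 members of the pencil x·S₀ + y·S₁.
det(x·S₀ + y·S₁) is −15·x² − 45·xy − 30·y² = (-15)·(x + 2·y)(x + y), vanishing at (x:y) = (2:-1) and (1:-1).
M₁ = 2·S₀ − S₁ = [[3, 6], [-6, -12]] = 3·[1, -2][1, 2]ᵀ and M₂ = S₀ − S₁ = [[1, -3], [-3, 9]] = [1, -3][1, -3]ᵀ, so take a₁ = [1, -2], b₁ = [1, 2], a₂ = [1, -3], b₂ = [1, -3].
Each slice is an integer combination of E₁ = a₁b₁ᵀ and E₂ = a₂b₂ᵀ: S₀ = 3·E₁ − E₂, S₁ = 3·E₁ − 2·E₂, S₂ = −2·E₁ + E₂; reading off coefficients, c₁ = [3, 3, -2] and c₂ = [-1, -2, 1].
Hence T = [1, -2] (x) [1, 2] (x) [3, 3, -2] + [1, -3] (x) [1, -3] (x) [-1, -2, 1], so rank(T) ≤ 2.
These bounds meet, so rank(T) = 2.

rank(T) = 2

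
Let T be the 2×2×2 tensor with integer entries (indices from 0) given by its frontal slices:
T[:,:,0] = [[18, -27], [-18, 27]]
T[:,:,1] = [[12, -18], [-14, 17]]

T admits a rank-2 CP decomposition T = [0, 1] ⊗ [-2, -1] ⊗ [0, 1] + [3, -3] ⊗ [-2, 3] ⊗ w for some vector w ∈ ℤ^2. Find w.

Subtract the known terms from T to get the rank-1 residual R = [3, -3] ⊗ [-2, 3] ⊗ w, so R[i,j,k] = a[i]·b[j]·w[k]. Pick indices with nonzero a[0]·b[0] = (3)·(-2) = -6. Only the fibre through (0,0,·) is needed: R[0,0,:] = T[0,0,:] − Σₗ aₗ[0]bₗ[0]cₗ = [18, 12] − (0)·(-2)·[0, 1] = [18, 12]. Then w[k] = R[0,0,k] / -6 for each k, giving w = [18, 12] / -6 = [-3, -2].

w = [-3, -2]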